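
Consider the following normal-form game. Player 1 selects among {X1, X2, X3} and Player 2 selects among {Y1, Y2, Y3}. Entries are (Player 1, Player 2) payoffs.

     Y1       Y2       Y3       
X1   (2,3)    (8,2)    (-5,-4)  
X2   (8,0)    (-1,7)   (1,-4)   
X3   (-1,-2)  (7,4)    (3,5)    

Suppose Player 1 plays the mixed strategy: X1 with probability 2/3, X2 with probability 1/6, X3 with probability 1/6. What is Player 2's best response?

Y2

Player 2's best reply maximizes expected payoff against the mix.
Y1: (2/3)·3 + (1/6)·0 + (1/6)·(-2) = 5/3
Y2: (2/3)·2 + (1/6)·7 + (1/6)·4 = 19/6
Y3: (2/3)·(-4) + (1/6)·(-4) + (1/6)·5 = -5/2
Highest expected payoff is 19/6, from Y2.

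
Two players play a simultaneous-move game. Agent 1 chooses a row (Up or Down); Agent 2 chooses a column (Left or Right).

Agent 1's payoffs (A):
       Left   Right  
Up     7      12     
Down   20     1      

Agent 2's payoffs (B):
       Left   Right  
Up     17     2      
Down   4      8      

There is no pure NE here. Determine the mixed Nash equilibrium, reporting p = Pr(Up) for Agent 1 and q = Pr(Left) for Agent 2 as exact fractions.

In a mixed NE each player is indifferent between their pure strategies, so the opponent's mix sets the indifference.
Agent 2 indifferent between Left and Right: p·17 + (1−p)·4 = p·2 + (1−p)·8 ⟹ 4 + 13p = 8 + (-6)p ⟹ p = 4/19.
Agent 1 indifferent between Up and Down: q·7 + (1−q)·12 = q·20 + (1−q)·1 ⟹ 12 + (-5)q = 1 + 19q ⟹ q = 11/24.

p = 4/19, q = 11/24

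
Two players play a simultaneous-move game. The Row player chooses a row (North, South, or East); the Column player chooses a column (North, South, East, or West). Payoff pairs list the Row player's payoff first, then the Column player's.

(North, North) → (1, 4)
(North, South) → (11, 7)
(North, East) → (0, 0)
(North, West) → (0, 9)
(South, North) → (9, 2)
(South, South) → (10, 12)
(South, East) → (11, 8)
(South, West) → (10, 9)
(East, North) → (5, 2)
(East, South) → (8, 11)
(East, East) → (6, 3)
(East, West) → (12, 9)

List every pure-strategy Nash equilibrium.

A profile is a Nash equilibrium when each player is best-responding to the other.
The Row player's best responses — vs North: South (payoff 9); vs South: North (payoff 11); vs East: South (payoff 11); vs West: East (payoff 12).
The Column player's best responses — vs North: West (payoff 9); vs South: South (payoff 12); vs East: South (payoff 11).
No cell has both players best-responding. For instance, the Row player's best reply to East is South, but against South the Column player prefers South over East.

No pure-strategy Nash equilibrium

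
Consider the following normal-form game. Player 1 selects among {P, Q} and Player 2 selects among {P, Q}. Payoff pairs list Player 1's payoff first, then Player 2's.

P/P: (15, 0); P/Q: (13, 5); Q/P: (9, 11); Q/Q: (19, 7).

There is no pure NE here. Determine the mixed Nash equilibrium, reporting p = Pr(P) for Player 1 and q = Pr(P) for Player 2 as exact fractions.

p = 4/9, q = 1/2

Each player's mixing probability is pinned down by making the *other* player indifferent.
Player 2 indifferent between P and Q: p·0 + (1−p)·11 = p·5 + (1−p)·7 ⟹ 11 + (-11)p = 7 + (-2)p ⟹ p = 4/9.
Player 1 indifferent between P and Q: q·15 + (1−q)·13 = q·9 + (1−q)·19 ⟹ 13 + 2q = 19 + (-10)q ⟹ q = 1/2.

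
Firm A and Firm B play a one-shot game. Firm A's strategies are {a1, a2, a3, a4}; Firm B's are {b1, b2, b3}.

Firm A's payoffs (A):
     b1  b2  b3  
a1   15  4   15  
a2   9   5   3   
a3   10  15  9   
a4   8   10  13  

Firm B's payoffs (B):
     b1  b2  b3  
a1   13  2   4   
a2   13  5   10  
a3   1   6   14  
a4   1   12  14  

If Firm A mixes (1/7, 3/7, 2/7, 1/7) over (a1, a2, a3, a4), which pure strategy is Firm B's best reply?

Firm B's best reply maximizes expected payoff against the mix.
b1: (1/7)·13 + (3/7)·13 + (2/7)·1 + (1/7)·1 = 55/7
b2: (1/7)·2 + (3/7)·5 + (2/7)·6 + (1/7)·12 = 41/7
b3: (1/7)·4 + (3/7)·10 + (2/7)·14 + (1/7)·14 = 76/7
Highest expected payoff is 76/7, from b3.

b3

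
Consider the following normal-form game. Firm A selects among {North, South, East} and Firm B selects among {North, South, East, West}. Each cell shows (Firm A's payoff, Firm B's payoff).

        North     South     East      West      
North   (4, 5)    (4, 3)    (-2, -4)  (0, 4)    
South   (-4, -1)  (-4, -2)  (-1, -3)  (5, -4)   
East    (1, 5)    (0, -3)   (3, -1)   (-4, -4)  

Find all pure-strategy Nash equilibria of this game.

Find each player's best response to every opponent strategy; NE are the intersections.
Firm A's best responses — vs North: North (payoff 4); vs South: North (payoff 4); vs East: East (payoff 3); vs West: South (payoff 5).
Firm B's best responses — vs North: North (payoff 5); vs South: North (payoff -1); vs East: North (payoff 5).
The only mutual best response is (North, North); neither player gains by switching there.

(North, North)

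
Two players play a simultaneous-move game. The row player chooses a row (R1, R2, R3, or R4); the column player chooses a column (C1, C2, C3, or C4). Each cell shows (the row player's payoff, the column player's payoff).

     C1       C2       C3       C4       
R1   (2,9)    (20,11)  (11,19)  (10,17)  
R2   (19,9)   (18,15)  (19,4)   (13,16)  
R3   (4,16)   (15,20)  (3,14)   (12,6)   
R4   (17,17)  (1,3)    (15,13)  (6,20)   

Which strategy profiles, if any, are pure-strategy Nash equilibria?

(R2, C4)

Check mutual best responses: a cell is a NE iff neither player can gain by unilaterally deviating.
The row player's best responses — vs C1: R2 (payoff 19); vs C2: R1 (payoff 20); vs C3: R2 (payoff 19); vs C4: R2 (payoff 13).
The column player's best responses — vs R1: C3 (payoff 19); vs R2: C4 (payoff 16); vs R3: C2 (payoff 20); vs R4: C4 (payoff 20).
The only mutual best response is (R2, C4); neither player gains by switching there.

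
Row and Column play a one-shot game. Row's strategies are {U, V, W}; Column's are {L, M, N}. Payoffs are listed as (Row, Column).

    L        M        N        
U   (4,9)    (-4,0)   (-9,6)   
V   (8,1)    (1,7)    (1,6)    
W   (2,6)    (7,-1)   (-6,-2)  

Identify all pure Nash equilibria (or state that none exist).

Check mutual best responses: a cell is a NE iff neither player can gain by unilaterally deviating.
Row's best responses — vs L: V (payoff 8); vs M: W (payoff 7); vs N: V (payoff 1).
Column's best responses — vs U: L (payoff 9); vs V: M (payoff 7); vs W: L (payoff 6).
No cell has both players best-responding. For instance, Row's best reply to L is V, but against V Column prefers M over L.

No pure-strategy Nash equilibrium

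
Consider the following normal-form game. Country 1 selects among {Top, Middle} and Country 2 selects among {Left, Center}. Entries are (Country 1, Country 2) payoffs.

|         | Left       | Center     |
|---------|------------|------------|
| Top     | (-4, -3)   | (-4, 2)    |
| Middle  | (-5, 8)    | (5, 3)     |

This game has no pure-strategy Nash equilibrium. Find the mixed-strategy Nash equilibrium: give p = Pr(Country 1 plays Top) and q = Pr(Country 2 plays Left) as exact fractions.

p = 1/2, q = 9/10

Each player's mixing probability is pinned down by making the *other* player indifferent.
Country 2 indifferent between Left and Center: p·(-3) + (1−p)·8 = p·2 + (1−p)·3 ⟹ 8 + (-11)p = 3 + (-1)p ⟹ p = 1/2.
Country 1 indifferent between Top and Middle: q·(-4) + (1−q)·(-4) = q·(-5) + (1−q)·5 ⟹ (-4) + 0q = 5 + (-10)q ⟹ q = 9/10.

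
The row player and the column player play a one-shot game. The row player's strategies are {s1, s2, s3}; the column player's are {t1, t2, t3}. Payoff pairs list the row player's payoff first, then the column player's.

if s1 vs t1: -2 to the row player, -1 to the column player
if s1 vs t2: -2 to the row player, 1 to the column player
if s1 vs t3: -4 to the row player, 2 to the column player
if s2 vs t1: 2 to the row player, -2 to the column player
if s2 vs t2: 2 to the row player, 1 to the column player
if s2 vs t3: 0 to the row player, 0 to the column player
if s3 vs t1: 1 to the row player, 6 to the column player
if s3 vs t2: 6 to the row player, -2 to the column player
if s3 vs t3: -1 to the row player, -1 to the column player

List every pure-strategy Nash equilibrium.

There is no pure-strategy Nash equilibrium

Find each player's best response to every opponent strategy; NE are the intersections.
The row player's best responses — vs t1: s2 (payoff 2); vs t2: s3 (payoff 6); vs t3: s2 (payoff 0).
The column player's best responses — vs s1: t3 (payoff 2); vs s2: t2 (payoff 1); vs s3: t1 (payoff 6).
No cell has both players best-responding. For instance, the row player's best reply to t2 is s3, but against s3 the column player prefers t1 over t2.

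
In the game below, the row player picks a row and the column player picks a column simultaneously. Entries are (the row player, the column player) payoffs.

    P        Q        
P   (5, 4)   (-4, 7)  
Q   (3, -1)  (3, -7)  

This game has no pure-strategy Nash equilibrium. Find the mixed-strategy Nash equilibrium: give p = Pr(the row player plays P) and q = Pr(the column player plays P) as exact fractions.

p = 2/3, q = 7/9

Each player's mixing probability is pinned down by making the *other* player indifferent.
The column player indifferent between P and Q: p·4 + (1−p)·(-1) = p·7 + (1−p)·(-7) ⟹ (-1) + 5p = (-7) + 14p ⟹ p = 2/3.
The row player indifferent between P and Q: q·5 + (1−q)·(-4) = q·3 + (1−q)·3 ⟹ (-4) + 9q = 3 + 0q ⟹ q = 7/9.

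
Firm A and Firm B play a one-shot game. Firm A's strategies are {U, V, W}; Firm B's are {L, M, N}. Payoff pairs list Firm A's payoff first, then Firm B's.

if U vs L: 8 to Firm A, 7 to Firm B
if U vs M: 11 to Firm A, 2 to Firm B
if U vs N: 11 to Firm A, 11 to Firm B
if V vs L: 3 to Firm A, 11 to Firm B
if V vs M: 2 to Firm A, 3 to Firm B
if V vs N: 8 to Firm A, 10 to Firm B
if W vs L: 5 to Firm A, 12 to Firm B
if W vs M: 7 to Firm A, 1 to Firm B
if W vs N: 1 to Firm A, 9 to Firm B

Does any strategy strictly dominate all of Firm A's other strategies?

Check whether one of Firm A's strategies beats all alternatives regardless of what the opponent does.
U strictly dominates: vs L: 8 > each of {3, 5}; vs M: 11 > each of {2, 7}; vs N: 11 > each of {8, 1}.

U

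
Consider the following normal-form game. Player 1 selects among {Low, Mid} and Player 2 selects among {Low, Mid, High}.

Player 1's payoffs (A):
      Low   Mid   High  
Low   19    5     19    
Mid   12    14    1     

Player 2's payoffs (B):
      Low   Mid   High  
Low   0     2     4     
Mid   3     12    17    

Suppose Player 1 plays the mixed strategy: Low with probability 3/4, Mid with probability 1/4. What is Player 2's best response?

Player 2's best reply maximizes expected payoff against the mix.
Low: (3/4)·0 + (1/4)·3 = 3/4
Mid: (3/4)·2 + (1/4)·12 = 9/2
High: (3/4)·4 + (1/4)·17 = 29/4
Highest expected payoff is 29/4, from High.

High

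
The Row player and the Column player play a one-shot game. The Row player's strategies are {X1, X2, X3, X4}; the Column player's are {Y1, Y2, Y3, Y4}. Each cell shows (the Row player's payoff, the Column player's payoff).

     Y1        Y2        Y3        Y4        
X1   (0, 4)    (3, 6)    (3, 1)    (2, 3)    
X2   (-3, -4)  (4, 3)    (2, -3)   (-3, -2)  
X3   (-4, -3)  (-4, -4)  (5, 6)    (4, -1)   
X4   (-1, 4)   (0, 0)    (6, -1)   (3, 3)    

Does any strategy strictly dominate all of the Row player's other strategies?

No strictly dominant strategy

Check whether one of the Row player's strategies beats all alternatives regardless of what the opponent does.
X1 is not dominant: against Y2, X2 gives 4 > 3.
X2 is not dominant: against Y1, X1 gives 0 > -3.
X3 is not dominant: against Y1, X1 gives 0 > -4.
X4 is not dominant: against Y1, X1 gives 0 > -1.
No single strategy is best against every opponent action.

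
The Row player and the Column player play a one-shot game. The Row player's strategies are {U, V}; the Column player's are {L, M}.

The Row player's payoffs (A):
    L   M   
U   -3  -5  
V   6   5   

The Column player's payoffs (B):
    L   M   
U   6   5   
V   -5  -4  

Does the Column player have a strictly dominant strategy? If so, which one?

Check whether one of the Column player's strategies beats all alternatives regardless of what the opponent does.
L is not dominant: against V, M gives -4 > -5.
M is not dominant: against U, L gives 6 > 5.
No single strategy is best against every opponent action.

None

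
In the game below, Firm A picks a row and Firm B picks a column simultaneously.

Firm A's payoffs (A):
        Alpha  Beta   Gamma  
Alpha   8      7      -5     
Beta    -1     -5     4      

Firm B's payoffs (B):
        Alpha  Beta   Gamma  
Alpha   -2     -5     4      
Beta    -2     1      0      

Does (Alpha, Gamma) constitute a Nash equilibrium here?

No

Holding Firm B at Gamma: Firm A gets -5 from Alpha but could get 4 by switching to Beta. Firm A has a profitable deviation.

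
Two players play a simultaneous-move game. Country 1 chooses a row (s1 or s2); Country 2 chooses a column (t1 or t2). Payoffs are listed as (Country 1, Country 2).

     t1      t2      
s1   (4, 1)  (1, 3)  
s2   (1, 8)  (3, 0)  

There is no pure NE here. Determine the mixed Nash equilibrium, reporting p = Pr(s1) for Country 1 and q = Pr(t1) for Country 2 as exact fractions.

p = 4/5, q = 2/5

Each player's mixing probability is pinned down by making the *other* player indifferent.
Country 2 indifferent between t1 and t2: p·1 + (1−p)·8 = p·3 + (1−p)·0 ⟹ 8 + (-7)p = 0 + 3p ⟹ p = 4/5.
Country 1 indifferent between s1 and s2: q·4 + (1−q)·1 = q·1 + (1−q)·3 ⟹ 1 + 3q = 3 + (-2)q ⟹ q = 2/5.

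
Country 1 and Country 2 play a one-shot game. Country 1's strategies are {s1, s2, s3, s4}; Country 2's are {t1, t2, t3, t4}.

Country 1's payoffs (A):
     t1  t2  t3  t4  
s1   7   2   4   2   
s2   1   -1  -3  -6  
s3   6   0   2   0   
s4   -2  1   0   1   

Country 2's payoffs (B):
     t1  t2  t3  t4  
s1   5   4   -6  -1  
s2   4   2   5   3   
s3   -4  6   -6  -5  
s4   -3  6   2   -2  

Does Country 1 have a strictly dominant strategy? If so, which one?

s1

Check whether one of Country 1's strategies beats all alternatives regardless of what the opponent does.
s1 strictly dominates: vs t1: 7 > each of {1, 6, -2}; vs t2: 2 > each of {-1, 0, 1}; vs t3: 4 > each of {-3, 2, 0}; vs t4: 2 > each of {-6, 0, 1}.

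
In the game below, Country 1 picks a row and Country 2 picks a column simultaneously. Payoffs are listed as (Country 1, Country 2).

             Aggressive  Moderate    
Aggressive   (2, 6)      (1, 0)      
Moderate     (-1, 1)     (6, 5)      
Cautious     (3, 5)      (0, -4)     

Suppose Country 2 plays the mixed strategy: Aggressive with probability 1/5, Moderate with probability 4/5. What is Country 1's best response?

Moderate

Country 1's best reply maximizes expected payoff against the mix.
Aggressive: (1/5)·2 + (4/5)·1 = 6/5
Moderate: (1/5)·(-1) + (4/5)·6 = 23/5
Cautious: (1/5)·3 + (4/5)·0 = 3/5
Highest expected payoff is 23/5, from Moderate.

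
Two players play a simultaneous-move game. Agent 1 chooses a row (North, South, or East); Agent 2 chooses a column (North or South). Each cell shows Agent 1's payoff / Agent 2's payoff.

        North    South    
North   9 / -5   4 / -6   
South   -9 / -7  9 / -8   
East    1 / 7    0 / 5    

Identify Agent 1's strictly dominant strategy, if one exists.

A strategy is strictly dominant if it gives Agent 1 a strictly higher payoff than every other strategy, against every choice by the opponent.
North is not dominant: against South, South gives 9 > 4.
South is not dominant: against North, North gives 9 > -9.
East is not dominant: against North, North gives 9 > 1.
No single strategy is best against every opponent action.

None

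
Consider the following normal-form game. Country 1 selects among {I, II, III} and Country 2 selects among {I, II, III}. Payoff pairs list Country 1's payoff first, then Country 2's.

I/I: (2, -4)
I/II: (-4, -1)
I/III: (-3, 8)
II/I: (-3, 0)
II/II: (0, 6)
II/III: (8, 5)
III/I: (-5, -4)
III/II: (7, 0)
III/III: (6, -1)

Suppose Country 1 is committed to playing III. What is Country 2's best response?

With Country 1 fixed at III, Country 2's payoffs are: I → -4, II → 0, III → -1.
The maximum is 0, achieved by II.

II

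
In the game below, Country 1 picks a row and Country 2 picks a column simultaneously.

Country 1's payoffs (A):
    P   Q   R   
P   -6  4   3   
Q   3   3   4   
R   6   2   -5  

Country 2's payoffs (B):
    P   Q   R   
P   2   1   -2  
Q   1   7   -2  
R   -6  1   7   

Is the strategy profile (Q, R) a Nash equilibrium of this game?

No

Holding Country 2 at R: Country 1 gets 4 from Q, versus 3 from P, -5 from R. No profitable deviation for Country 1.
Holding Country 1 at Q: Country 2 gets -2 from R but could get 7 by switching to Q. Country 2 has a profitable deviation.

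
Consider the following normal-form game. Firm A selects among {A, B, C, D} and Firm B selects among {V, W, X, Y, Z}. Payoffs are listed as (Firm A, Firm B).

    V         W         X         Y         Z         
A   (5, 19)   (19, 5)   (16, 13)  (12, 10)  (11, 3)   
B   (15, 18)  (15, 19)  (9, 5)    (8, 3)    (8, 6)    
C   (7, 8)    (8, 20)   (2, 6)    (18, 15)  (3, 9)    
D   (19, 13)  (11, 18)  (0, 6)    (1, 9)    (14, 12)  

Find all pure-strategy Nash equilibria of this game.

Check mutual best responses: a cell is a NE iff neither player can gain by unilaterally deviating.
Firm A's best responses — vs V: D (payoff 19); vs W: A (payoff 19); vs X: A (payoff 16); vs Y: C (payoff 18); vs Z: D (payoff 14).
Firm B's best responses — vs A: V (payoff 19); vs B: W (payoff 19); vs C: W (payoff 20); vs D: W (payoff 18).
No cell has both players best-responding. For instance, Firm A's best reply to W is A, but against A Firm B prefers V over W.

None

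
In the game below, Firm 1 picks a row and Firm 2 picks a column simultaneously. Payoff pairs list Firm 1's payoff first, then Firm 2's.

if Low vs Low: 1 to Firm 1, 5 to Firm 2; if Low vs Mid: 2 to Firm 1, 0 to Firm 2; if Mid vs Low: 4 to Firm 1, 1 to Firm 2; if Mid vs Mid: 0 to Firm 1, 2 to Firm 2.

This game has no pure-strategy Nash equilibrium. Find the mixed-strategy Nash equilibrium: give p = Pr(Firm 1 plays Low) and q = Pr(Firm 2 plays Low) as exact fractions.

Each player's mixing probability is pinned down by making the *other* player indifferent.
Firm 2 indifferent between Low and Mid: p·5 + (1−p)·1 = p·0 + (1−p)·2 ⟹ 1 + 4p = 2 + (-2)p ⟹ p = 1/6.
Firm 1 indifferent between Low and Mid: q·1 + (1−q)·2 = q·4 + (1−q)·0 ⟹ 2 + (-1)q = 0 + 4q ⟹ q = 2/5.

p = 1/6, q = 2/5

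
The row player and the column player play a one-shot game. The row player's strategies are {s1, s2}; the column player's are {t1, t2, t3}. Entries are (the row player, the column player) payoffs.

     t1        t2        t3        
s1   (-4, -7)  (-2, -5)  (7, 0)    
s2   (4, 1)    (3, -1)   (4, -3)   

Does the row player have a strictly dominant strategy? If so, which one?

Check whether one of the row player's strategies beats all alternatives regardless of what the opponent does.
s1 is not dominant: against t1, s2 gives 4 > -4.
s2 is not dominant: against t3, s1 gives 7 > 4.
No single strategy is best against every opponent action.

None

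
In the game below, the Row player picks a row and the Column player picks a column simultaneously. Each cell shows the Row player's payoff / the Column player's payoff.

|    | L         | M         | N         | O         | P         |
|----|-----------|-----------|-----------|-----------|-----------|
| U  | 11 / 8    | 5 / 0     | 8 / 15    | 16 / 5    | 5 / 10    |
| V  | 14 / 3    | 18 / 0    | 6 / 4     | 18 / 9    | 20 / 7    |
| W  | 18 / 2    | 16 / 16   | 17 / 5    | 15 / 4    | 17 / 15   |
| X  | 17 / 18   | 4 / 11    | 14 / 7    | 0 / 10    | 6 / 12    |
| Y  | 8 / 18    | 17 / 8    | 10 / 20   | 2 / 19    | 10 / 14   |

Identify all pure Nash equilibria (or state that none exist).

(V, O)

A profile is a Nash equilibrium when each player is best-responding to the other.
The Row player's best responses — vs L: W (payoff 18); vs M: V (payoff 18); vs N: W (payoff 17); vs O: V (payoff 18); vs P: V (payoff 20).
The Column player's best responses — vs U: N (payoff 15); vs V: O (payoff 9); vs W: M (payoff 16); vs X: L (payoff 18); vs Y: N (payoff 20).
The only mutual best response is (V, O); neither player gains by switching there.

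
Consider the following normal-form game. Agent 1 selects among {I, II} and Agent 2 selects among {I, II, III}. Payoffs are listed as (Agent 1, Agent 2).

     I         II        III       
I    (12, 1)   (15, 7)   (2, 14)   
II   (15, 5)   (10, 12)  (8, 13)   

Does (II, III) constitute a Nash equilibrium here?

Yes

Holding Agent 2 at III: Agent 1 gets 8 from II, versus 2 from I. No profitable deviation for Agent 1.
Holding Agent 1 at II: Agent 2 gets 13 from III, versus 5 from I, 12 from II. No profitable deviation for Agent 2 either.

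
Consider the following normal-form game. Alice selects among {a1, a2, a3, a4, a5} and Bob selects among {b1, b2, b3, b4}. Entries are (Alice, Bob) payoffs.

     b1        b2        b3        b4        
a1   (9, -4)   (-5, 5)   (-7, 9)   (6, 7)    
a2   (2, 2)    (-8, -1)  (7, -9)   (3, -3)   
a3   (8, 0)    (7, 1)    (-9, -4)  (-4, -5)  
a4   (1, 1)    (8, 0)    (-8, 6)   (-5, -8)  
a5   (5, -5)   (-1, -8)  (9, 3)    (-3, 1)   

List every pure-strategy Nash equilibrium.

(a5, b3)

Check mutual best responses: a cell is a NE iff neither player can gain by unilaterally deviating.
Alice's best responses — vs b1: a1 (payoff 9); vs b2: a4 (payoff 8); vs b3: a5 (payoff 9); vs b4: a1 (payoff 6).
Bob's best responses — vs a1: b3 (payoff 9); vs a2: b1 (payoff 2); vs a3: b2 (payoff 1); vs a4: b3 (payoff 6); vs a5: b3 (payoff 3).
The only mutual best response is (a5, b3); neither player gains by switching there.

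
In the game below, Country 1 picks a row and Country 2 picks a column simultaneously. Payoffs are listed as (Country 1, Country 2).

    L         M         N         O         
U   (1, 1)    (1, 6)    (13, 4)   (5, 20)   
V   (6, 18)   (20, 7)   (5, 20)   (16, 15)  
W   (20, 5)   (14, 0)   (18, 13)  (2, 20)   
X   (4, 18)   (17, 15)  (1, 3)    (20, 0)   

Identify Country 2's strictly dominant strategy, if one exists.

A strategy is strictly dominant if it gives Country 2 a strictly higher payoff than every other strategy, against every choice by the opponent.
L is not dominant: against U, M gives 6 > 1.
M is not dominant: against U, O gives 20 > 6.
N is not dominant: against U, M gives 6 > 4.
O is not dominant: against V, L gives 18 > 15.
No single strategy is best against every opponent action.

No strictly dominant strategy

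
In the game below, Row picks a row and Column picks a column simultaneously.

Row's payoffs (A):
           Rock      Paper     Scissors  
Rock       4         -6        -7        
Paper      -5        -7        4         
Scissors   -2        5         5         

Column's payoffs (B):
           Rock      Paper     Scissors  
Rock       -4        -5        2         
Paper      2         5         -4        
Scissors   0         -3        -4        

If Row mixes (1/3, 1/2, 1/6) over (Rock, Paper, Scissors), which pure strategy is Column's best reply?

Column's best reply maximizes expected payoff against the mix.
Rock: (1/3)·(-4) + (1/2)·2 + (1/6)·0 = -1/3
Paper: (1/3)·(-5) + (1/2)·5 + (1/6)·(-3) = 1/3
Scissors: (1/3)·2 + (1/2)·(-4) + (1/6)·(-4) = -2
Highest expected payoff is 1/3, from Paper.

Paper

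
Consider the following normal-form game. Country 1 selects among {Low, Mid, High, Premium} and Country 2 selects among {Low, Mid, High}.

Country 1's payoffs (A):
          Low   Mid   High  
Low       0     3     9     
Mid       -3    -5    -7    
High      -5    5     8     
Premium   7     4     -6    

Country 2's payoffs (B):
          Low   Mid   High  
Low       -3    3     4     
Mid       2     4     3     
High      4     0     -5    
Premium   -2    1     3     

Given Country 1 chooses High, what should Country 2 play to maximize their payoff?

With Country 1 fixed at High, Country 2's payoffs are: Low → 4, Mid → 0, High → -5.
The maximum is 4, achieved by Low.

Low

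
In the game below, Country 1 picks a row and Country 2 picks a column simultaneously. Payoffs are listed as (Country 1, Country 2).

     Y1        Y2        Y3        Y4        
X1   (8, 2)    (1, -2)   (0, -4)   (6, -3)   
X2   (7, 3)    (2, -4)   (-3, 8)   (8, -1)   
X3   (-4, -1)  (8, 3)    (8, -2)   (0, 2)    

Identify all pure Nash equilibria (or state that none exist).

(X1, Y1) and (X3, Y2)

Check mutual best responses: a cell is a NE iff neither player can gain by unilaterally deviating.
Country 1's best responses — vs Y1: X1 (payoff 8); vs Y2: X3 (payoff 8); vs Y3: X3 (payoff 8); vs Y4: X2 (payoff 8).
Country 2's best responses — vs X1: Y1 (payoff 2); vs X2: Y3 (payoff 8); vs X3: Y2 (payoff 3).
Mutual best responses occur at (X1, Y1) and (X3, Y2); at each, neither player gains by switching.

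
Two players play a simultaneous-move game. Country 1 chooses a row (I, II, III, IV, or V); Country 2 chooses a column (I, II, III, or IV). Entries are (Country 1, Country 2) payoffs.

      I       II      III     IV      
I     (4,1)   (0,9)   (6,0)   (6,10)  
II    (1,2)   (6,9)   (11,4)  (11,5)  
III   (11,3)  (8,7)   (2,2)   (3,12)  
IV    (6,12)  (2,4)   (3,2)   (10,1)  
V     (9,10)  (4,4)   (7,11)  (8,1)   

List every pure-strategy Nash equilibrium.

None

Check mutual best responses: a cell is a NE iff neither player can gain by unilaterally deviating.
Country 1's best responses — vs I: III (payoff 11); vs II: III (payoff 8); vs III: II (payoff 11); vs IV: II (payoff 11).
Country 2's best responses — vs I: IV (payoff 10); vs II: II (payoff 9); vs III: IV (payoff 12); vs IV: I (payoff 12); vs V: III (payoff 11).
No cell has both players best-responding. For instance, Country 1's best reply to I is III, but against III Country 2 prefers IV over I.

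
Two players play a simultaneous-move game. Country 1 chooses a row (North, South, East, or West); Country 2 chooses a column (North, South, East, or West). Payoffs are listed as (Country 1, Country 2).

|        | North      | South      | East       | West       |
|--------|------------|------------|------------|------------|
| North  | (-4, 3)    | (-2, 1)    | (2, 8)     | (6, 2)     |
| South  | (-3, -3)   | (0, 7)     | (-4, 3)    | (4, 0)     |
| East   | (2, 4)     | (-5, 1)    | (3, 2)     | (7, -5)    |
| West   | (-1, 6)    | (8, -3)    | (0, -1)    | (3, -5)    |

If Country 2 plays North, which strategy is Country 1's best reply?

East

With Country 2 fixed at North, Country 1's payoffs are: North → -4, South → -3, East → 2, West → -1.
The maximum is 2, achieved by East.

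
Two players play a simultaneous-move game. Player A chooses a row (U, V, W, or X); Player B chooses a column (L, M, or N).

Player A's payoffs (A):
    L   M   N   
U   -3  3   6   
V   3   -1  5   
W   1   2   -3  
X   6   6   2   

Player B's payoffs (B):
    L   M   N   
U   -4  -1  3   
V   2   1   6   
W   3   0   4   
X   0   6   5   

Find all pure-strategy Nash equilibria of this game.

(U, N) and (X, M)

Find each player's best response to every opponent strategy; NE are the intersections.
Player A's best responses — vs L: X (payoff 6); vs M: X (payoff 6); vs N: U (payoff 6).
Player B's best responses — vs U: N (payoff 3); vs V: N (payoff 6); vs W: N (payoff 4); vs X: M (payoff 6).
Mutual best responses occur at (U, N) and (X, M); at each, neither player gains by switching.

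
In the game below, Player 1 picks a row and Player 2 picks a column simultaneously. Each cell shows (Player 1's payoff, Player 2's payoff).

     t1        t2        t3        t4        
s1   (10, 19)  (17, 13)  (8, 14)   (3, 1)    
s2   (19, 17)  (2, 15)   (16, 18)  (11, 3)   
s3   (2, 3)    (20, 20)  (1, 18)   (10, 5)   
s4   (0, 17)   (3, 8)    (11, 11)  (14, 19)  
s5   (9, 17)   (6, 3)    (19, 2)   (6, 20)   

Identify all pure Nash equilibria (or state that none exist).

(s3, t2) and (s4, t4)

Find each player's best response to every opponent strategy; NE are the intersections.
Player 1's best responses — vs t1: s2 (payoff 19); vs t2: s3 (payoff 20); vs t3: s5 (payoff 19); vs t4: s4 (payoff 14).
Player 2's best responses — vs s1: t1 (payoff 19); vs s2: t3 (payoff 18); vs s3: t2 (payoff 20); vs s4: t4 (payoff 19); vs s5: t4 (payoff 20).
Mutual best responses occur at (s3, t2) and (s4, t4); at each, neither player gains by switching.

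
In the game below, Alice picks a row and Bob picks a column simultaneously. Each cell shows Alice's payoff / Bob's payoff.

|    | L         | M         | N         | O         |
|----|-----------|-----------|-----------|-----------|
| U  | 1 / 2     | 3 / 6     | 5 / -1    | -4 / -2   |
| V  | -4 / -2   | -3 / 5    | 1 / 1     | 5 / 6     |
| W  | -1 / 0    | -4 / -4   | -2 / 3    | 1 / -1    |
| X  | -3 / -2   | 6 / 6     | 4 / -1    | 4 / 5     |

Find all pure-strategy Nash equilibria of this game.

(V, O) and (X, M)

A profile is a Nash equilibrium when each player is best-responding to the other.
Alice's best responses — vs L: U (payoff 1); vs M: X (payoff 6); vs N: U (payoff 5); vs O: V (payoff 5).
Bob's best responses — vs U: M (payoff 6); vs V: O (payoff 6); vs W: N (payoff 3); vs X: M (payoff 6).
Mutual best responses occur at (V, O) and (X, M); at each, neither player gains by switching.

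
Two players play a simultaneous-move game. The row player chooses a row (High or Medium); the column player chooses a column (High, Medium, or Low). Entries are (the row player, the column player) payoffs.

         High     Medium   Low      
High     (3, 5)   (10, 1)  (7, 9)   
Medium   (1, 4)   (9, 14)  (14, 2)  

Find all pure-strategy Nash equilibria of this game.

Check mutual best responses: a cell is a NE iff neither player can gain by unilaterally deviating.
The row player's best responses — vs High: High (payoff 3); vs Medium: High (payoff 10); vs Low: Medium (payoff 14).
The column player's best responses — vs High: Low (payoff 9); vs Medium: Medium (payoff 14).
No cell has both players best-responding. For instance, the row player's best reply to Medium is High, but against High the column player prefers Low over Medium.

None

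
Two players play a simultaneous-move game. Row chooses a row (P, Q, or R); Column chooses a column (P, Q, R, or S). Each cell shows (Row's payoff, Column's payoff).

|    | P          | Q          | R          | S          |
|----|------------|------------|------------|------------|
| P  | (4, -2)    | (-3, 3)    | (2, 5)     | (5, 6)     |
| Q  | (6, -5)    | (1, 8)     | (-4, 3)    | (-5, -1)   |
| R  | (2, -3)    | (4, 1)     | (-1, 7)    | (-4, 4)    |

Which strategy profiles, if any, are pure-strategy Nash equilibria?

(P, S)

A profile is a Nash equilibrium when each player is best-responding to the other.
Row's best responses — vs P: Q (payoff 6); vs Q: R (payoff 4); vs R: P (payoff 2); vs S: P (payoff 5).
Column's best responses — vs P: S (payoff 6); vs Q: Q (payoff 8); vs R: R (payoff 7).
The only mutual best response is (P, S); neither player gains by switching there.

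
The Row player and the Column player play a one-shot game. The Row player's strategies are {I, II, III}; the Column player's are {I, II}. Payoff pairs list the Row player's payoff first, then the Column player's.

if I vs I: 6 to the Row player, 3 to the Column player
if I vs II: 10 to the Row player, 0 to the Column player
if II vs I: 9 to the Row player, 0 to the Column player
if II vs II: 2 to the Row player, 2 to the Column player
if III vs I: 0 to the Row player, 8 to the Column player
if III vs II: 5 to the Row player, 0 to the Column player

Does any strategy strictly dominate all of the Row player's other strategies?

No strictly dominant strategy

Check whether one of the Row player's strategies beats all alternatives regardless of what the opponent does.
I is not dominant: against I, II gives 9 > 6.
II is not dominant: against II, I gives 10 > 2.
III is not dominant: against I, I gives 6 > 0.
No single strategy is best against every opponent action.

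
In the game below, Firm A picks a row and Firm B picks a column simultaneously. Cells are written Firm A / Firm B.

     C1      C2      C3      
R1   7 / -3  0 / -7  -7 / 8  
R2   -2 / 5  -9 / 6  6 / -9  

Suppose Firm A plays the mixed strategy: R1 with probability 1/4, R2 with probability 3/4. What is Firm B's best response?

Compute Firm B's expected payoff from each pure strategy against the given mix.
C1: (1/4)·(-3) + (3/4)·5 = 3
C2: (1/4)·(-7) + (3/4)·6 = 11/4
C3: (1/4)·8 + (3/4)·(-9) = -19/4
Highest expected payoff is 3, from C1.

C1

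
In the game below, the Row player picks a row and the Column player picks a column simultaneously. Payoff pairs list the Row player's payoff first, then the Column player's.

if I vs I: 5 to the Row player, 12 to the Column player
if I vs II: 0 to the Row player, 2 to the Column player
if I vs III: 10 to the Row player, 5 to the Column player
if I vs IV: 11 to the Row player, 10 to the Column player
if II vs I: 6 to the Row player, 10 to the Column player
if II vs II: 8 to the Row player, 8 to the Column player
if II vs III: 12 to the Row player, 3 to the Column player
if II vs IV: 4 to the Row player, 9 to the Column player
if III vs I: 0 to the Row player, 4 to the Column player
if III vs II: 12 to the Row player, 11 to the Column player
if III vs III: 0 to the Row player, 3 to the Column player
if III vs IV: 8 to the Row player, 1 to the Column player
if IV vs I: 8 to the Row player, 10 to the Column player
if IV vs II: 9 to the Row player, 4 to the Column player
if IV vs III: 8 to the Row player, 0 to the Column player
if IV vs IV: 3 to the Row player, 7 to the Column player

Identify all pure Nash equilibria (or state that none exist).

(III, II) and (IV, I)

A profile is a Nash equilibrium when each player is best-responding to the other.
The Row player's best responses — vs I: IV (payoff 8); vs II: III (payoff 12); vs III: II (payoff 12); vs IV: I (payoff 11).
The Column player's best responses — vs I: I (payoff 12); vs II: I (payoff 10); vs III: II (payoff 11); vs IV: I (payoff 10).
Mutual best responses occur at (III, II) and (IV, I); at each, neither player gains by switching.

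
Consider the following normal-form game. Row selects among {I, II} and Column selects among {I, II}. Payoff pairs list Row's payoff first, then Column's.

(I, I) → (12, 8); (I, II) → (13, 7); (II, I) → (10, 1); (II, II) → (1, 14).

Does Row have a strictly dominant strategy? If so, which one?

A strategy is strictly dominant if it gives Row a strictly higher payoff than every other strategy, against every choice by the opponent.
I strictly dominates: vs I: 12 > 10; vs II: 13 > 1.

I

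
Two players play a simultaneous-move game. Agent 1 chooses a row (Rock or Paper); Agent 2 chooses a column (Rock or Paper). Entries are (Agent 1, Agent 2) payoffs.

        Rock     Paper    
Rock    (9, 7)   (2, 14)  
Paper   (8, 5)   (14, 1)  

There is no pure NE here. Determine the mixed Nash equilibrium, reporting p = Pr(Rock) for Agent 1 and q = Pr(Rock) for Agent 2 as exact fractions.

In a mixed NE each player is indifferent between their pure strategies, so the opponent's mix sets the indifference.
Agent 2 indifferent between Rock and Paper: p·7 + (1−p)·5 = p·14 + (1−p)·1 ⟹ 5 + 2p = 1 + 13p ⟹ p = 4/11.
Agent 1 indifferent between Rock and Paper: q·9 + (1−q)·2 = q·8 + (1−q)·14 ⟹ 2 + 7q = 14 + (-6)q ⟹ q = 12/13.

p = 4/11, q = 12/13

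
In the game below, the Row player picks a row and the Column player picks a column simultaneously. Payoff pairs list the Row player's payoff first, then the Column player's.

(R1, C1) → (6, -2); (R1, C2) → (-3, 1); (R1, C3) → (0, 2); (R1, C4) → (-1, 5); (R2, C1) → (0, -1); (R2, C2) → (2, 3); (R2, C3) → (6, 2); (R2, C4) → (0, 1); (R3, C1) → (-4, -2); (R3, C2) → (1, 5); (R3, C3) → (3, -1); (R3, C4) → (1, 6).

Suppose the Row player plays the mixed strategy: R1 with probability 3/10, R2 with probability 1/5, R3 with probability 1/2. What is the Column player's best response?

The Column player's best reply maximizes expected payoff against the mix.
C1: (3/10)·(-2) + (1/5)·(-1) + (1/2)·(-2) = -9/5
C2: (3/10)·1 + (1/5)·3 + (1/2)·5 = 17/5
C3: (3/10)·2 + (1/5)·2 + (1/2)·(-1) = 1/2
C4: (3/10)·5 + (1/5)·1 + (1/2)·6 = 47/10
Highest expected payoff is 47/10, from C4.

C4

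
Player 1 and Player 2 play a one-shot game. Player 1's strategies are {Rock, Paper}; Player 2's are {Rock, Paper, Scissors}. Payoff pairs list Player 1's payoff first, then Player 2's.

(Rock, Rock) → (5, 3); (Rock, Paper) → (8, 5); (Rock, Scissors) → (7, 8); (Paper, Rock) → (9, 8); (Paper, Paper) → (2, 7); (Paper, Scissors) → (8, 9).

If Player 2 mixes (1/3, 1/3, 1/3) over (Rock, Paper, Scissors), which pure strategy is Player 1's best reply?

Player 1's best reply maximizes expected payoff against the mix.
Rock: (1/3)·5 + (1/3)·8 + (1/3)·7 = 20/3
Paper: (1/3)·9 + (1/3)·2 + (1/3)·8 = 19/3
Highest expected payoff is 20/3, from Rock.

Rock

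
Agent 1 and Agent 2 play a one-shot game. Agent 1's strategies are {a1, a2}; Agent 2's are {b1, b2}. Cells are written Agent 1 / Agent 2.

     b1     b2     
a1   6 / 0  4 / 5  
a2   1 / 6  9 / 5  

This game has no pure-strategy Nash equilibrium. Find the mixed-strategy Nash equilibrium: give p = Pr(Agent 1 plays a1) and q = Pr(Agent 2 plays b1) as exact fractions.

p = 1/6, q = 1/2

Each player's mixing probability is pinned down by making the *other* player indifferent.
Agent 2 indifferent between b1 and b2: p·0 + (1−p)·6 = p·5 + (1−p)·5 ⟹ 6 + (-6)p = 5 + 0p ⟹ p = 1/6.
Agent 1 indifferent between a1 and a2: q·6 + (1−q)·4 = q·1 + (1−q)·9 ⟹ 4 + 2q = 9 + (-8)q ⟹ q = 1/2.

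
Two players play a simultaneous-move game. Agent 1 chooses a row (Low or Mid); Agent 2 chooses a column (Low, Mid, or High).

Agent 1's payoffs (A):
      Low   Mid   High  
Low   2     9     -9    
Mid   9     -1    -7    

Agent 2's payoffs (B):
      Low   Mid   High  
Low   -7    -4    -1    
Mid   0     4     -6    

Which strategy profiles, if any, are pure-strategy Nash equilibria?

There is no pure-strategy Nash equilibrium

Check mutual best responses: a cell is a NE iff neither player can gain by unilaterally deviating.
Agent 1's best responses — vs Low: Mid (payoff 9); vs Mid: Low (payoff 9); vs High: Mid (payoff -7).
Agent 2's best responses — vs Low: High (payoff -1); vs Mid: Mid (payoff 4).
No cell has both players best-responding. For instance, Agent 1's best reply to Mid is Low, but against Low Agent 2 prefers High over Mid.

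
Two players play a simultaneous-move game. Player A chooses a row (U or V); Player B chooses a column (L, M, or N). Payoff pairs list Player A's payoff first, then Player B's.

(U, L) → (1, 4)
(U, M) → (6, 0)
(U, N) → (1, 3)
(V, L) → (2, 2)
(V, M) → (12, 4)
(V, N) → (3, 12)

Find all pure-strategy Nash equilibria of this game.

A profile is a Nash equilibrium when each player is best-responding to the other.
Player A's best responses — vs L: V (payoff 2); vs M: V (payoff 12); vs N: V (payoff 3).
Player B's best responses — vs U: L (payoff 4); vs V: N (payoff 12).
The only mutual best response is (V, N); neither player gains by switching there.

(V, N)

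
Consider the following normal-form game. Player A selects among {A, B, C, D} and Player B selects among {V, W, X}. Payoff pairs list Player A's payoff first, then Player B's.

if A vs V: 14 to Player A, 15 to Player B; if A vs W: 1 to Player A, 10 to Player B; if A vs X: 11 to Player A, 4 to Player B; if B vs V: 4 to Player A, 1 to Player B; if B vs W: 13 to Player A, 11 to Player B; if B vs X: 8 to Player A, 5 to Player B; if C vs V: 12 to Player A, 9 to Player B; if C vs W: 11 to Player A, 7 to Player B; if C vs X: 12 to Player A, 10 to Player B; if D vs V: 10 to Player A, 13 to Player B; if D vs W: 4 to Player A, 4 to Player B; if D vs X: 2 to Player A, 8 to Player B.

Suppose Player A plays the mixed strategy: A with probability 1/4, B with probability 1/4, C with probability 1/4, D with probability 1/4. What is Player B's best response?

Player B's best reply maximizes expected payoff against the mix.
V: (1/4)·15 + (1/4)·1 + (1/4)·9 + (1/4)·13 = 19/2
W: (1/4)·10 + (1/4)·11 + (1/4)·7 + (1/4)·4 = 8
X: (1/4)·4 + (1/4)·5 + (1/4)·10 + (1/4)·8 = 27/4
Highest expected payoff is 19/2, from V.

V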